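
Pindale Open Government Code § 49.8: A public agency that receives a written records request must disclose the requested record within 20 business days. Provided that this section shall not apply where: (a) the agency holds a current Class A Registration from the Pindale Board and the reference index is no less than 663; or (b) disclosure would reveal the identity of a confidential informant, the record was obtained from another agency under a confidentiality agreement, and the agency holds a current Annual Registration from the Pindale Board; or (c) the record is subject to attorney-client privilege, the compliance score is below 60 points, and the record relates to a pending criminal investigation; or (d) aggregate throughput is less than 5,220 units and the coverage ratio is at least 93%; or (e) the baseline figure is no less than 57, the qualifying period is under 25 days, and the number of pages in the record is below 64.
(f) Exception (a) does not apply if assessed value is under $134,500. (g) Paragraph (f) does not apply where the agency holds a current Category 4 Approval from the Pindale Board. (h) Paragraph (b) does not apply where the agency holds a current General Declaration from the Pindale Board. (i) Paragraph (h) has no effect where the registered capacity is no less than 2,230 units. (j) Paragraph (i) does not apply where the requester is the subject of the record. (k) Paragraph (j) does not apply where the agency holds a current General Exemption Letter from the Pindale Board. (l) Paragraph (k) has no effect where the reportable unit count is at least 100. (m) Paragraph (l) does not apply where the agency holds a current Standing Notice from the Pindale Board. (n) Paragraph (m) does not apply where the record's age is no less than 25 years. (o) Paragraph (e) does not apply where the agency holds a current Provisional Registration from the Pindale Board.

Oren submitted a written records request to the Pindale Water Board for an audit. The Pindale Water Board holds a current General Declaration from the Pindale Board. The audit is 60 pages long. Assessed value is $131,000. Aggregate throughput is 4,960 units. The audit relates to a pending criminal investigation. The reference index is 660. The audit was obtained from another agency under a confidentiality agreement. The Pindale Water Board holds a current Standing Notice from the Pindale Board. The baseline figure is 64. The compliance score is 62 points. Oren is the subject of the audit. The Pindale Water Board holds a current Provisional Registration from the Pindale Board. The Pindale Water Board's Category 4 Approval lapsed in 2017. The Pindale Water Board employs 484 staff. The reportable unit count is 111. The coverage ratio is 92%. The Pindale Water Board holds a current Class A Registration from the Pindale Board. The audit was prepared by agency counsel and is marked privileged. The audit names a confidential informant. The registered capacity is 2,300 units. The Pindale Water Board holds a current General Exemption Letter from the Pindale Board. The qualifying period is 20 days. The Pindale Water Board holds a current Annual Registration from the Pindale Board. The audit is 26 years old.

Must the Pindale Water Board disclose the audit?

Exception (a) does not apply: the reference index is 660, short of 663.
All of (b)'s requirements are met (the audit names a confidential informant; the audit was obtained under a confidentiality agreement; a current Annual Registration is held). However, paragraphs (h)–(n) must be considered: (h) is engaged — a current General Declaration is held. (i) would limit (h) — the registered capacity is 2,300 units, meeting the 2,230 units threshold — but (j) sets (i) aside: (j) is triggered — Oren is the subject of the audit. (k) would limit (j) — a current General Exemption Letter is held — but (l) sets (k) aside: (l) is engaged — the reportable unit count is 111, meeting the 100 threshold. (m) is engaged (a current Standing Notice is held), but is itself disapplied by (n): (n) operates — the record's age is 26 years, meeting the 25 years threshold. (b) is therefore removed.
Exception (c) requires that the compliance score is below 60 points; but the compliance score is 62 points, not below 60 points, so (c) is unavailable.
Exception (d) does not apply: the coverage ratio is 92%, short of 93%.
All of (e)'s requirements are met (the baseline figure is 64, meeting the 57 threshold; the qualifying period is 20 days, under the 25 days limit; the number of pages in the record is 60, below the 64 limit). But applying paragraph (o): (o) applies — a current Provisional Registration is held. Exception (e) does not apply.
Every exception is unavailable, so the rule governs.

Yes — the Pindale Water Board must disclose the audit.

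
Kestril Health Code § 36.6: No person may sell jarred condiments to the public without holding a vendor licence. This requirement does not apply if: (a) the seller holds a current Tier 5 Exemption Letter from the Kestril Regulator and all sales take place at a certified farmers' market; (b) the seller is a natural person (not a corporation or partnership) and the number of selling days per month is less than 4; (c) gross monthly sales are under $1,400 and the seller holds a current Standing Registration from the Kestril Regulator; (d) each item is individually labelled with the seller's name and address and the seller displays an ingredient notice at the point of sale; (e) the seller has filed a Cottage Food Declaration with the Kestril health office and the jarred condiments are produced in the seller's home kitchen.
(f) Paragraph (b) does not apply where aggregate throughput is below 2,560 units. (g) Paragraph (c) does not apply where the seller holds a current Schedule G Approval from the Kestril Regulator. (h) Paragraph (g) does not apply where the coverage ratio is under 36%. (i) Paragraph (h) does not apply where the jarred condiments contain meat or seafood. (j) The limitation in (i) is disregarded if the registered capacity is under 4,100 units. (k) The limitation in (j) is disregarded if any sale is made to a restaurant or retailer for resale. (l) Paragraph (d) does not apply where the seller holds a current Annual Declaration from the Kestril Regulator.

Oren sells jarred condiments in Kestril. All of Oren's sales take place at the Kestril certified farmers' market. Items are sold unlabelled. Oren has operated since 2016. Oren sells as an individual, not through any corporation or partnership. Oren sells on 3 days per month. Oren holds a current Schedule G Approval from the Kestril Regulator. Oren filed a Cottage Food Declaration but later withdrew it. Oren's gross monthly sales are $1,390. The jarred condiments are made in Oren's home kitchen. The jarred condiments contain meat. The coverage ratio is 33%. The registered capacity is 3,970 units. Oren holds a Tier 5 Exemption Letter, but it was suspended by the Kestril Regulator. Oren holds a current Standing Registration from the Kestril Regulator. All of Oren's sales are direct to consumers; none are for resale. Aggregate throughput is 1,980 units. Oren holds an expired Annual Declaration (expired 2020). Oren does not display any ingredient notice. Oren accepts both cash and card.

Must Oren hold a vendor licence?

No — exception (c) applies; Oren is not required to hold a vendor licence.

Exception (a) fails — the Tier 5 Exemption Letter is not current.
Exception (b) is satisfied on its face — the seller is a natural person; the number of selling days per month is 3, less than the 4 limit. Turning to paragraph (f): (f) operates against (b): aggregate throughput is 1,980 units, below the 2,560 units limit. So (b) is unavailable.
Exception (c)'s conditions are all satisfied: gross monthly sales are $1,390, under the $1,400 limit; a current Standing Registration is held. Under paragraphs (g)–(k): (g) operates (a current Schedule G Approval is held), but is itself disapplied by (h): (h) is engaged — the coverage ratio is 33%, under the 36% limit. (i) would limit (h) — the jarred condiments contain meat — but (j) sets (i) aside: (j) operates against (i): the registered capacity is 3,970 units, under the 4,100 units limit. (k) is not triggered (no sales are for resale), so (j) stands. (c) remains available.
Exception (d) does not apply: items are sold unlabelled.
Exception (e) does not apply: the Cottage Food Declaration was withdrawn.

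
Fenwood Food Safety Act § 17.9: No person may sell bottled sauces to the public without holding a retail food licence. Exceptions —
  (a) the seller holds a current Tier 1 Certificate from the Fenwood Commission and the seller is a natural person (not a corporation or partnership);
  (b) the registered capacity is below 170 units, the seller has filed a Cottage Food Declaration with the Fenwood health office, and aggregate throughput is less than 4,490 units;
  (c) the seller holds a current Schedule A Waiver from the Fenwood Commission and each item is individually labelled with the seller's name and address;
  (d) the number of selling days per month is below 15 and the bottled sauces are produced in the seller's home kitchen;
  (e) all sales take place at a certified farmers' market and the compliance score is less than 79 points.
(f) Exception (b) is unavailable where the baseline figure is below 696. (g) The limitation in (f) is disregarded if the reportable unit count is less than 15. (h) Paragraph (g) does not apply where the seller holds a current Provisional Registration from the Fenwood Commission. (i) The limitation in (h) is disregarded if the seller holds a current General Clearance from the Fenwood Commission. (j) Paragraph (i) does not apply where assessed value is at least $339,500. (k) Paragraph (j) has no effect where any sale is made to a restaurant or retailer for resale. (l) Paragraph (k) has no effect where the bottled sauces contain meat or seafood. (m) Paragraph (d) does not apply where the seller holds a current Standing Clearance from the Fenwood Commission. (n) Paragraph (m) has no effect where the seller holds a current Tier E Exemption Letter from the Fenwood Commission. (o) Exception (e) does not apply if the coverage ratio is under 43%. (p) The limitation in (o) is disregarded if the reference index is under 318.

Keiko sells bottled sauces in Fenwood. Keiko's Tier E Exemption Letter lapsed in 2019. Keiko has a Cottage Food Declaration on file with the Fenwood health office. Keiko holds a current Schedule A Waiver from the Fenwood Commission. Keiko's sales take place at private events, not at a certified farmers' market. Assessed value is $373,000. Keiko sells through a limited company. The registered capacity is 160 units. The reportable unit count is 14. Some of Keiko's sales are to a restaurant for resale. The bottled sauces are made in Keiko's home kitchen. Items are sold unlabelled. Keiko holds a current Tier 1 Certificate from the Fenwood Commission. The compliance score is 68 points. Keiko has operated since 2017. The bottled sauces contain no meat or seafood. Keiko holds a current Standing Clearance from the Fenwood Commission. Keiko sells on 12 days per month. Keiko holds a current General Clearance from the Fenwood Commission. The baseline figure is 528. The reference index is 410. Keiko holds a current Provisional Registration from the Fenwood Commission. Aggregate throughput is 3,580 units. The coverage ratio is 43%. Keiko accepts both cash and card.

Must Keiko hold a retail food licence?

Exception (a) does not apply: the seller operates through a limited company.
All of (b)'s requirements are met (the registered capacity is 160 units, below the 170 units limit; a Cottage Food Declaration is on file; aggregate throughput is 3,580 units, less than the 4,490 units limit). As to paragraphs (f)–(l): (f) operates (the baseline figure is 528, below the 696 limit), but is overridden by (g): (g) operates against (f): the reportable unit count is 14, less than the 15 limit. (h) operates (a current Provisional Registration is held), but is set aside by (i): (i) operates against (h): a current General Clearance is held. (j) operates (assessed value is $373,000, meeting the $339,500 threshold), but yields to (k): (k) operates against (j): some sales are to a restaurant for resale. (l), which would lift (k), is not engaged — the bottled sauces contain no meat or seafood. Exception (b) stands.
Exception (c) fails — items are sold unlabelled.
Exception (d): the number of selling days per month is 12, below the 15 limit; the bottled sauces are home-kitchen produced — every condition holds. But applying paragraphs (m)–(n): (m) operates against (d): a current Standing Clearance is held. (n) is not triggered (the Tier E Exemption Letter is not current), so (m) stands. (d) is therefore removed.
Exception (e) requires that all sales take place at a certified farmers' market; but sales are at private events, not a certified farmers' market, so (e) is unavailable.

No — exception (b) applies; Keiko is not required to hold a retail food licence.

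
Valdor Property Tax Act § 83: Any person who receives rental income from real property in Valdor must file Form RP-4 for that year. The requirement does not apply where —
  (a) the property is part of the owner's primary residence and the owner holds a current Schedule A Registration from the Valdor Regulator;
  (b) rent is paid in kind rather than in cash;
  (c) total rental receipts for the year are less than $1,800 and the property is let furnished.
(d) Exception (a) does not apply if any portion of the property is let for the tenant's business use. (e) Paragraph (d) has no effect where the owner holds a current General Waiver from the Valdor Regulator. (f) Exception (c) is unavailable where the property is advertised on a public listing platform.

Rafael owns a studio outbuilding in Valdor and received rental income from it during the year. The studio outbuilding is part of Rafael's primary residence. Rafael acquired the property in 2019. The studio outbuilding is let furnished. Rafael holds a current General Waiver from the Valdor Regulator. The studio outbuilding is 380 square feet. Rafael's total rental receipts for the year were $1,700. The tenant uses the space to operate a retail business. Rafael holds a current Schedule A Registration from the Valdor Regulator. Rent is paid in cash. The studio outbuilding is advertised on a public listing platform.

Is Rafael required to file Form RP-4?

Exception (a) is satisfied on its face — the studio outbuilding is part of the primary residence; a current Schedule A Registration is held. Under paragraphs (d)–(e): (d) is engaged (the space is let for business use), but yields to (e): (e) operates against (d): a current General Waiver is held. So (a) applies.
Exception (b) does not apply: rent is paid in cash.
Exception (c)'s conditions are all satisfied: total rental receipts for the year are $1,700, less than the $1,800 limit; the property is let furnished. But: (f) operates — the property is publicly advertised. Exception (c) does not apply.

No — exception (a) applies; Rafael is not required to file Form RP-4.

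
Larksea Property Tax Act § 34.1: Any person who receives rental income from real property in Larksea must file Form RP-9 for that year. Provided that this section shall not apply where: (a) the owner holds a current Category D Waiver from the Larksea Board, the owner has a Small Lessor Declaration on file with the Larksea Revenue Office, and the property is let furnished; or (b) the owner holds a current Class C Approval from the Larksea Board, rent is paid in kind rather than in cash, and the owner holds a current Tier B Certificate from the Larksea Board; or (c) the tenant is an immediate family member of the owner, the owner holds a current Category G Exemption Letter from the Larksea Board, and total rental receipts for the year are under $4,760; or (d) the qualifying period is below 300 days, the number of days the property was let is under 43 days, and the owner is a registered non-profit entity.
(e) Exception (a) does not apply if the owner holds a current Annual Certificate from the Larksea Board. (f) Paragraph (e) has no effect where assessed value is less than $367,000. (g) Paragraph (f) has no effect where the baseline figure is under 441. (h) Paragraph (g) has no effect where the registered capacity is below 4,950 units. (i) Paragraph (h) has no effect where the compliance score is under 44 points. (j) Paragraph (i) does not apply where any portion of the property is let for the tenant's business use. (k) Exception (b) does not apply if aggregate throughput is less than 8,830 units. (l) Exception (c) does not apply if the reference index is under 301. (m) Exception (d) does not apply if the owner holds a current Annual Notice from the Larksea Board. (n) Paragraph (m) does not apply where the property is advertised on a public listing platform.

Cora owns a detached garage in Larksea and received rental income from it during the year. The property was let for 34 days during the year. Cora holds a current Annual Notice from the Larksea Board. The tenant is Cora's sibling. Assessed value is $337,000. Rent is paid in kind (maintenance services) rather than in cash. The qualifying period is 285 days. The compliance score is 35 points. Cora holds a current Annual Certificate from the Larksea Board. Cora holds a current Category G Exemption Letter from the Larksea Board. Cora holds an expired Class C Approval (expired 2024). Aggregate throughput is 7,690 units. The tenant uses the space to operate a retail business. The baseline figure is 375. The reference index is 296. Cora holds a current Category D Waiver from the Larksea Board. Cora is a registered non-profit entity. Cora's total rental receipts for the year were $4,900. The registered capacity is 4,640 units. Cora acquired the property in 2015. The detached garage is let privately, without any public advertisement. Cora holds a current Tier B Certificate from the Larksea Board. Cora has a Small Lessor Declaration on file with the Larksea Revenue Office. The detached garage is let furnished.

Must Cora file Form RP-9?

Exception (a)'s conditions are all satisfied: a current Category D Waiver is held; a Small Lessor Declaration is on file; the property is let furnished. Considering the limiting provisions: (e) would limit (a) — a current Annual Certificate is held — but (f) sets (e) aside: (f) operates against (e): assessed value is $337,000, less than the $367,000 limit. (g) would limit (f) — the baseline figure is 375, under the 441 limit — but (h) sets (g) aside: (h) operates against (g): the registered capacity is 4,640 units, below the 4,950 units limit. (i) applies (the compliance score is 35 points, under the 44 points limit), but is overridden by (j): (j) operates against (i): the space is let for business use. So (a) applies.
Exception (b) requires that the owner holds a current Class C Approval from the Larksea Board; but no current Class C Approval is held, so (b) is unavailable.
Exception (c) does not apply: total rental receipts for the year are $4,900, not under $4,760.
Exception (d)'s conditions are all satisfied: the qualifying period is 285 days, below the 300 days limit; the number of days the property was let is 34 days, under the 43 days limit; Cora is a registered non-profit. Turning to paragraphs (m)–(n): (m) operates against (d): a current Annual Notice is held. (n), which would lift (m), is inapplicable — the property is let privately without advertisement. (d) is therefore removed.

No — exception (a) applies; Cora is not required to file Form RP-9.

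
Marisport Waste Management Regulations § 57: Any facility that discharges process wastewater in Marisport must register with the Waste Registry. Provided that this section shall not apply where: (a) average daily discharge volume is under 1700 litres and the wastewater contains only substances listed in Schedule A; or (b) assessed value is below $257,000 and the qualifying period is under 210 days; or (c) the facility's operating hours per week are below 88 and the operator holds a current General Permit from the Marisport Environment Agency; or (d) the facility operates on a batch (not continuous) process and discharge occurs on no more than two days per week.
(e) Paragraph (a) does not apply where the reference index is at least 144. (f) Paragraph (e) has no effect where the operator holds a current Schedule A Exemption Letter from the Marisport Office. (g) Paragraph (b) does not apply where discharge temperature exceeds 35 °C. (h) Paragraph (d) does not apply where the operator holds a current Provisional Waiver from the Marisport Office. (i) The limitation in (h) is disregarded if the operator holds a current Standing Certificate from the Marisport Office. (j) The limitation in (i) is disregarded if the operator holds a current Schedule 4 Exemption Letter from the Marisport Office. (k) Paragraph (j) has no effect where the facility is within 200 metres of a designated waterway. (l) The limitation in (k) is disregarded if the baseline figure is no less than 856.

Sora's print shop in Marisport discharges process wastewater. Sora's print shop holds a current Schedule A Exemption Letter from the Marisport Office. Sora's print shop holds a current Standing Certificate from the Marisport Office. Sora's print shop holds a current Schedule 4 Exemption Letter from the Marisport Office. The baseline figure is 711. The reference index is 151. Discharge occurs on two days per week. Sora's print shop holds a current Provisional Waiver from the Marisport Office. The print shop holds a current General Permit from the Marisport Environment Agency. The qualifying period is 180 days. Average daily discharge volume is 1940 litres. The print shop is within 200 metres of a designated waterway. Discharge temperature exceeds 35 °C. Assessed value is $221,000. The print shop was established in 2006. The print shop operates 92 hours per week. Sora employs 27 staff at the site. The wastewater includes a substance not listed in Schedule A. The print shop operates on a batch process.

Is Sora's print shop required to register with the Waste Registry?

No — exception (d) applies; Sora's print shop is not required to register with the Waste Registry.

Exception (a) fails — average daily discharge volume is 1940 litres, not under 1700 litres.
Exception (b) is satisfied on its face — assessed value is $221,000, below the $257,000 limit; the qualifying period is 180 days, under the 210 days limit. But applying paragraph (g): (g) applies — discharge temperature exceeds 35 °C. So (b) is unavailable.
Exception (c) fails — the facility's operating hours per week are 92, not below 88.
Exception (d) is satisfied on its face — the facility operates on a batch process; discharge occurs on no more than two days per week. Considering the limiting provisions: (h) would limit (d) — a current Provisional Waiver is held — but (i) sets (h) aside: (i) operates — a current Standing Certificate is held. (j) is triggered (a current Schedule 4 Exemption Letter is held), but is overridden by (k): (k) operates against (j): the print shop is within 200 m of a designated waterway. (l) is not triggered (the baseline figure is 711, short of 856), so (k) stands. Exception (d) stands.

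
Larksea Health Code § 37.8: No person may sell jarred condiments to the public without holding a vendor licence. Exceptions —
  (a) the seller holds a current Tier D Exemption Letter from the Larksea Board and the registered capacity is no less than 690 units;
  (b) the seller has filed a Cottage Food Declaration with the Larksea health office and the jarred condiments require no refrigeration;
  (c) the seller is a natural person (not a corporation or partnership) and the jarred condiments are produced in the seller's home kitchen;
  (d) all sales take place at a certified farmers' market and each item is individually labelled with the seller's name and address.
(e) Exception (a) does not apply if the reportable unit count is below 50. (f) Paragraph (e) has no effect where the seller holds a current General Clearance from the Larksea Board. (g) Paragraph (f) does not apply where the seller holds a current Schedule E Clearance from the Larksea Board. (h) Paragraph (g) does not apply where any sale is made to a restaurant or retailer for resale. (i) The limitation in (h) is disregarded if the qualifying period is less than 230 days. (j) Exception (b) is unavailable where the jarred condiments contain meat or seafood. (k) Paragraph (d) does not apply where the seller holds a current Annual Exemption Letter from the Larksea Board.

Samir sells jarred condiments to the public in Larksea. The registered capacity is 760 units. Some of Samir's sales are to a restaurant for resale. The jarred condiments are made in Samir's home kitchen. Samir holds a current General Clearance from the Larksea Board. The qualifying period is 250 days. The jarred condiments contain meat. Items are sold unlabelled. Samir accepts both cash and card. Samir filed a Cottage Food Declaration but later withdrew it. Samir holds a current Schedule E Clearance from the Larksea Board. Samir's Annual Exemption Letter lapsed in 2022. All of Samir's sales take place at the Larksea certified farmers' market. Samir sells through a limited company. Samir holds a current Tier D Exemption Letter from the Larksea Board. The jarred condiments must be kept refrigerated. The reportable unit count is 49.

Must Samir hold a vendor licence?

No — exception (a) applies; Samir is not required to hold a vendor licence.

Exception (a) is satisfied on its face — a current Tier D Exemption Letter is held; the registered capacity is 760 units, meeting the 690 units threshold. Under paragraphs (e)–(i): (e) would limit (a) — the reportable unit count is 49, below the 50 limit — but (f) sets (e) aside: (f) is engaged — a current General Clearance is held. (g) is engaged (a current Schedule E Clearance is held), but is set aside by (h): (h) is engaged — some sales are to a restaurant for resale. (i), which would lift (h), is not engaged — the qualifying period is 250 days, not less than 230 days. (a) remains available.
Exception (b) does not apply: the Cottage Food Declaration was withdrawn.
Exception (c) requires that the seller is a natural person (not a corporation or partnership); but the seller operates through a limited company, so (c) is unavailable.
Exception (d) fails — items are sold unlabelled.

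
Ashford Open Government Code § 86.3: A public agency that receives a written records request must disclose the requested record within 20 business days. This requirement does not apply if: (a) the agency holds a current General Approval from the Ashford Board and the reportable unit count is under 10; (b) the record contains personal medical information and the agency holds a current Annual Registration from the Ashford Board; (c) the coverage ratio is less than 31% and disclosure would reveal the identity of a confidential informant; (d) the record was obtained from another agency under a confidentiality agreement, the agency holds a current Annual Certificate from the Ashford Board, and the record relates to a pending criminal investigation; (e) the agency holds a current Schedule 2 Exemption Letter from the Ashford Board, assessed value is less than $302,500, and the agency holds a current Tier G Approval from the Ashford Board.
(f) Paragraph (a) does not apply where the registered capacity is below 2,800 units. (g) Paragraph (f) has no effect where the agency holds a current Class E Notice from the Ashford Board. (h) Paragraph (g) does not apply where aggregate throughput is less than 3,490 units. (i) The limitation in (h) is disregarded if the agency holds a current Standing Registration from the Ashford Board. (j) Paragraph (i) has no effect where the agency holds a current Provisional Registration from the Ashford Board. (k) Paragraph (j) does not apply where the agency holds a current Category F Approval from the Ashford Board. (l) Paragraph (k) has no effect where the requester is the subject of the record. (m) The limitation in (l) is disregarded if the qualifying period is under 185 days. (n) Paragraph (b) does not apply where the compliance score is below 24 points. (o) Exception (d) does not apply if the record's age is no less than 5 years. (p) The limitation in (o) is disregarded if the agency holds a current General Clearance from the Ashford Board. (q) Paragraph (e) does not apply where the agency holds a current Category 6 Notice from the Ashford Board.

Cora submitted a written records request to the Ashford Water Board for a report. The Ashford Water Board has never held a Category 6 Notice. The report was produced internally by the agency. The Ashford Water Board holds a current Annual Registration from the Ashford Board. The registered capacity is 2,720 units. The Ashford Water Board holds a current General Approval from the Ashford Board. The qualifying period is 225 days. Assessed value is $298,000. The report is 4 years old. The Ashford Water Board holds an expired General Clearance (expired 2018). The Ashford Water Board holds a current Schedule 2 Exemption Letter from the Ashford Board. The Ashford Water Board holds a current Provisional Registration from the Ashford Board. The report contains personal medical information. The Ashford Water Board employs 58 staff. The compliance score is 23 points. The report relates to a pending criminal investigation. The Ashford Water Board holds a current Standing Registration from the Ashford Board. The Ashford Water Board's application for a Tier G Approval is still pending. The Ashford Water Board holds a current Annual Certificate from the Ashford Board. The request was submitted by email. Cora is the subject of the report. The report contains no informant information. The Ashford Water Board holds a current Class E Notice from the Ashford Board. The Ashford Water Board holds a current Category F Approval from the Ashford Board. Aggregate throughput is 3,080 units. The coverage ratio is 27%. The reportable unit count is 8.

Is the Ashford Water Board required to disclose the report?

Exception (a) is satisfied on its face — a current General Approval is held; the reportable unit count is 8, under the 10 limit. But: (f) operates against (a): the registered capacity is 2,720 units, below the 2,800 units limit. (g) operates (a current Class E Notice is held), but yields to (h): (h) operates against (g): aggregate throughput is 3,080 units, less than the 3,490 units limit. (i) operates (a current Standing Registration is held), but yields to (j): (j) applies — a current Provisional Registration is held. (k) would limit (j) — a current Category F Approval is held — but (l) sets (k) aside: (l) operates — Cora is the subject of the report. (m), which would lift (l), does not operate here — the qualifying period is 225 days, not under 185 days. So (a) is unavailable.
Exception (b): the report contains personal medical information; a current Annual Registration is held — every condition holds. Turning to paragraph (n): (n) operates against (b): the compliance score is 23 points, below the 24 points limit. Exception (b) does not apply.
Exception (c) fails — the report contains no informant information.
Exception (d) requires that the record was obtained from another agency under a confidentiality agreement; but the report was produced internally, so (d) is unavailable.
Exception (e) requires that the agency holds a current Tier G Approval from the Ashford Board; but the Tier G Approval is not current, so (e) is unavailable.
No exception applies. The general rule governs.

Yes — the Ashford Water Board must disclose the report.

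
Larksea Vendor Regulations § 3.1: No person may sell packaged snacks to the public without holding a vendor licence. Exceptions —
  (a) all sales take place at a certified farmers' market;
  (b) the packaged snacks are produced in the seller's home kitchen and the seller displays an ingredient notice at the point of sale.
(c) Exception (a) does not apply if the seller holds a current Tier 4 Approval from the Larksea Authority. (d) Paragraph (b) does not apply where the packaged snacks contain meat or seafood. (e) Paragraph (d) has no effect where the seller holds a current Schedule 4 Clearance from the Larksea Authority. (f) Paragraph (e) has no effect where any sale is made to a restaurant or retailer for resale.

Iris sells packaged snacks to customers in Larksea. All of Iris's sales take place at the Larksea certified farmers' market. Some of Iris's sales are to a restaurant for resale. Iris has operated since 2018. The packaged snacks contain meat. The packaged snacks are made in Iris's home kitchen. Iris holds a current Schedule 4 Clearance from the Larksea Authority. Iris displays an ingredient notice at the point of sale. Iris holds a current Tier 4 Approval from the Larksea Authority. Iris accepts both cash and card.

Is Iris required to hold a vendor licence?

All of (a)'s requirements are met (all sales are at a certified farmers' market). But applying paragraph (c): (c) operates against (a): a current Tier 4 Approval is held. (a) is therefore removed.
All of (b)'s requirements are met (the packaged snacks are home-kitchen produced; an ingredient notice is displayed). However, paragraphs (d)–(f) must be considered: (d) is engaged — the packaged snacks contain meat. (e) would limit (d) — a current Schedule 4 Clearance is held — but (f) sets (e) aside: (f) applies — some sales are to a restaurant for resale. Exception (b) does not apply.
Every exception is unavailable, so the rule governs.

Yes — Iris must hold a vendor licence.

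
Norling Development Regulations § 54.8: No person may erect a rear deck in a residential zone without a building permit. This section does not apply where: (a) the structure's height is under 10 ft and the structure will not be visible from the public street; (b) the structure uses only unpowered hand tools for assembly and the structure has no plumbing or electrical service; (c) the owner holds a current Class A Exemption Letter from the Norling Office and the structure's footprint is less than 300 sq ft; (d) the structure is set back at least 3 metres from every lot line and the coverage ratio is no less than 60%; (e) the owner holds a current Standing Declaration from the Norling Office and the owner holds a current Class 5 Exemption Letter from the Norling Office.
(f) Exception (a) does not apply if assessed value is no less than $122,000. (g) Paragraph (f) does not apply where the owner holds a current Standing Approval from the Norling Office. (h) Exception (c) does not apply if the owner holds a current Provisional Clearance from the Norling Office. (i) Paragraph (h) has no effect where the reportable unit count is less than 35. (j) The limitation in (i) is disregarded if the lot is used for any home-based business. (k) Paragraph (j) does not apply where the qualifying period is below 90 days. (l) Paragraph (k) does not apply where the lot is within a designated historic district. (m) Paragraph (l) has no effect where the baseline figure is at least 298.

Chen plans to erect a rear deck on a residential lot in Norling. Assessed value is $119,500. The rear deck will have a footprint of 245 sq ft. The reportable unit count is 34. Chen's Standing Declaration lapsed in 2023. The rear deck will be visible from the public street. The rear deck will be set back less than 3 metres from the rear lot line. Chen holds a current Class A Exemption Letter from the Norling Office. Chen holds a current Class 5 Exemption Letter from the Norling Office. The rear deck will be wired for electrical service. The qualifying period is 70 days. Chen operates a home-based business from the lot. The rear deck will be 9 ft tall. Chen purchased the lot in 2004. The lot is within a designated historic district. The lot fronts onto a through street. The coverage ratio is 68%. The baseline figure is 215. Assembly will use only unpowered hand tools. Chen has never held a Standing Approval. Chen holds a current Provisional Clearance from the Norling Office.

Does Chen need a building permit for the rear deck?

Yes — Chen must obtain a building permit.

Exception (a) fails — the structure will be visible from the street.
Exception (b) does not apply: electrical service is planned.
Exception (c) is satisfied on its face — a current Class A Exemption Letter is held; the structure's footprint is 245 sq ft, less than the 300 sq ft limit. However, paragraphs (h)–(m) must be considered: (h) applies — a current Provisional Clearance is held. (i) applies (the reportable unit count is 34, less than the 35 limit), but yields to (j): (j) operates — a home-based business operates on the lot. (k) would limit (j) — the qualifying period is 70 days, below the 90 days limit — but (l) sets (k) aside: (l) applies — the lot is in a historic district. (m), which would lift (l), is not engaged — the baseline figure is 215, short of 298. (c) is therefore removed.
Exception (d) does not apply: the rear setback is under 3 m.
Exception (e) does not apply: the Standing Declaration is not current.
None of the exceptions is available; § 54.8 applies in full.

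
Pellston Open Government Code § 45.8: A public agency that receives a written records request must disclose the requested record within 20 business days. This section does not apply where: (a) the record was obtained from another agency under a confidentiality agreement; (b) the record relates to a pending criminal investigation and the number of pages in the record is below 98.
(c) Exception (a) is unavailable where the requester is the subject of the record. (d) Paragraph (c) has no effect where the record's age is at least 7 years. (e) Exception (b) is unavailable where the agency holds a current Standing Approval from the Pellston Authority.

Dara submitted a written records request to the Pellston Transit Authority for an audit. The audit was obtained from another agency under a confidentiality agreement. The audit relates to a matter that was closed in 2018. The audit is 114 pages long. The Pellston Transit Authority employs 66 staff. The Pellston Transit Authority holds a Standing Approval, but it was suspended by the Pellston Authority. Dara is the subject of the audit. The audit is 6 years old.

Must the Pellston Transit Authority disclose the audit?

Exception (a) is satisfied on its face — the audit was obtained under a confidentiality agreement. But: (c) operates against (a): Dara is the subject of the audit. (d), which would lift (c), is not triggered — the record's age is 6 years, short of 7 years. Exception (a) does not apply.
Exception (b) requires that the record relates to a pending criminal investigation; but the audit relates to a closed matter, so (b) is unavailable.
Every exception is unavailable, so the rule governs.

Yes — the Pellston Transit Authority must disclose the audit.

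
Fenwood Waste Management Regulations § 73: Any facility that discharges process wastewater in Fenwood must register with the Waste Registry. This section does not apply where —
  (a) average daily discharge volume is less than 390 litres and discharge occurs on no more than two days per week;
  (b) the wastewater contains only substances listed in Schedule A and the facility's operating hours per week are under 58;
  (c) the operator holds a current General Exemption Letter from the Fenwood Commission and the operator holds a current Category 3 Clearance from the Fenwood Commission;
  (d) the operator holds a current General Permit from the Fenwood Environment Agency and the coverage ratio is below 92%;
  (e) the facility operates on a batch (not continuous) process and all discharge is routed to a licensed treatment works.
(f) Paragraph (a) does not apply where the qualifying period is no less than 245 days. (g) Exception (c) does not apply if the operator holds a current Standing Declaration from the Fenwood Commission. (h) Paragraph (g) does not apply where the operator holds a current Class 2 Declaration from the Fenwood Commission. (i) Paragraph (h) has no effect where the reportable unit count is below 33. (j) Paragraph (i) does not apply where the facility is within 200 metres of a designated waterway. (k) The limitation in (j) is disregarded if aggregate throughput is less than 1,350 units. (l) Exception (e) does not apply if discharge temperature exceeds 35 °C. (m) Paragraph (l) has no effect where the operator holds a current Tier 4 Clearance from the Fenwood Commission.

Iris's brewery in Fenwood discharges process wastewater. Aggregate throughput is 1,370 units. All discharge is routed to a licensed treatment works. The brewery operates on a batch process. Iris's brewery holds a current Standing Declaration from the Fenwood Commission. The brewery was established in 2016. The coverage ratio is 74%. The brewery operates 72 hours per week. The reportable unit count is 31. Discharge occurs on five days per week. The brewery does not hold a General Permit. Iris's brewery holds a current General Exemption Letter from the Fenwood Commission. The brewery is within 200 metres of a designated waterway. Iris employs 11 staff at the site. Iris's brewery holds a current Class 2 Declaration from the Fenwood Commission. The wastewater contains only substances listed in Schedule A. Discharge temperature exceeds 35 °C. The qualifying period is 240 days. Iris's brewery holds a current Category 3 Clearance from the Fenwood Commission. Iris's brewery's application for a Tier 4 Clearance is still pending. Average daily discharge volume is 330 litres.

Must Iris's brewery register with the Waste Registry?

Exception (a) requires that discharge occurs on no more than two days per week; but discharge occurs on five days per week, so (a) is unavailable.
Exception (b) does not apply: the facility's operating hours per week are 72, not under 58.
All of (c)'s requirements are met (a current General Exemption Letter is held; a current Category 3 Clearance is held). Applying paragraphs (g)–(k): (g) operates (a current Standing Declaration is held), but is overridden by (h): (h) operates against (g): a current Class 2 Declaration is held. (i) would limit (h) — the reportable unit count is 31, below the 33 limit — but (j) sets (i) aside: (j) is engaged — the brewery is within 200 m of a designated waterway. (k), which would lift (j), is not engaged — aggregate throughput is 1,370 units, not less than 1,350 units. So (c) applies.
Exception (d) does not apply: no General Permit is held.
Exception (e)'s conditions are all satisfied: the facility operates on a batch process; discharge is routed to a licensed treatment works. However, paragraphs (l)–(m) must be considered: (l) applies — discharge temperature exceeds 35 °C. (m) is not triggered (there is no Tier 4 Clearance in force), so (l) stands. Exception (e) does not apply.

No — exception (c) applies; Iris's brewery is not required to register with the Waste Registry.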